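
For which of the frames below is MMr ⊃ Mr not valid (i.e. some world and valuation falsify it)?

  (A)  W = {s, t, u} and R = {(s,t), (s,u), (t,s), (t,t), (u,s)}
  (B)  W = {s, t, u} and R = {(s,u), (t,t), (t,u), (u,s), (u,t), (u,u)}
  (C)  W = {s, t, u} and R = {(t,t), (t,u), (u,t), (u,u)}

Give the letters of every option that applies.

The schema MMr ⊃ Mr is the dual of axiom 4; it is valid on a frame iff R is transitive.
(A) R is not transitive (s R t and t R s but not s R s), so the schema fails here.
(B) R is not transitive (s R u and u R s but not s R s), so the schema fails here.
(C) R is transitive (R is closed under composition), so the schema is valid here.

A, B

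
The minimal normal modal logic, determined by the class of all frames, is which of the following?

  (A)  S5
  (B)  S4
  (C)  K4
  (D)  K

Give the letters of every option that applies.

(A) S5 is determined by the class of reflexive, symmetric, and transitive frames.
(B) S4 is determined by the class of reflexive and transitive frames.
(C) K4 is determined by the class of transitive frames.
(D) K is determined by exactly this class.

D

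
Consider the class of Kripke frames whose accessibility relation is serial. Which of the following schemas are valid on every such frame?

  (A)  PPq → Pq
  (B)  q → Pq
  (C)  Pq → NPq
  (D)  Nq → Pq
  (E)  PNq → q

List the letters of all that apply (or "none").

(A) PPq → Pq is the dual of axiom 4; it is valid on a frame exactly when R is transitive. Such an R need not be transitive, so not valid.
(B) q → Pq is the dual of axiom T, which corresponds to reflexivity. Such an R need not be reflexive — not valid.
(C) Pq → NPq (axiom 5) characterises the euclidean frames. Such an R need not be euclidean — not valid.
(D) axiom D: valid iff R is serial. Every such R is serial — valid.
(E) PNq → q (the dual of axiom B) characterises the symmetric frames. Such an R need not be symmetric — not valid.

D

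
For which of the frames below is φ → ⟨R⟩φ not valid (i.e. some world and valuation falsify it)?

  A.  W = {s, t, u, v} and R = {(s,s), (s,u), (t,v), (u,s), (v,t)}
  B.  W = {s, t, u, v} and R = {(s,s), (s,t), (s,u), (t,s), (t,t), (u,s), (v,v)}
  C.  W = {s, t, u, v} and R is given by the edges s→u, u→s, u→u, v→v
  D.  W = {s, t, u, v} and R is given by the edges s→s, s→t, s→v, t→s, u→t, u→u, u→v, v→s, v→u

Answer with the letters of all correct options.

A, B, C, D

The schema φ → ⟨R⟩φ is the dual of axiom T; it is valid on a frame iff R is reflexive.
(A) R is not reflexive (not t R t), so the schema fails here.
(B) R is not reflexive (not u R u), so the schema fails here.
(C) R is not reflexive (not s R s), so the schema fails here.
(D) R is not reflexive (not t R t), so the schema fails here.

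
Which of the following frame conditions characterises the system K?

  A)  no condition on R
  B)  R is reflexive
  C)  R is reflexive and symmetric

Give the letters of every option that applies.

A

(A) K is sound and complete for exactly this class.
(B) this class determines T (= KT), not K.
(C) this class determines B (= KTB), not K.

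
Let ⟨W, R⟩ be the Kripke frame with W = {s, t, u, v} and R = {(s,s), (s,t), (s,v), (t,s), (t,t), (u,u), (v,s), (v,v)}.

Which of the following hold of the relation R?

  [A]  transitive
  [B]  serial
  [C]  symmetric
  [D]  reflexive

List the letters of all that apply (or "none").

B, C, D

(A) not transitive: t R s and s R v but not t R v.
(B) serial: every world has an R-successor.
(C) symmetric: every R-edge is matched by its reverse.
(D) reflexive: each world relates to itself.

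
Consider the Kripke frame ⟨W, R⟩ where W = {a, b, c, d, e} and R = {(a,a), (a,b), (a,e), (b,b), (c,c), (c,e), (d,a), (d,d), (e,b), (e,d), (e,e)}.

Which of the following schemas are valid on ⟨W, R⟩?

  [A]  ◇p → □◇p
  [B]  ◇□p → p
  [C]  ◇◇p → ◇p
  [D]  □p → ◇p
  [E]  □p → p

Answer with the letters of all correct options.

D, E

R is reflexive: each world relates to itself.
R is not symmetric: a R b but not b R a.
R is not transitive: a R e and e R d but not a R d.
R is not euclidean: a R b and a R a but not b R a.
R is serial: every world has an R-successor.
(A) ◇p → □◇p (axiom 5) characterises the euclidean frames. R is not euclidean — not valid.
(B) ◇□p → p is the dual of axiom B; it is valid on a frame exactly when R is symmetric. R is not symmetric, so not valid.
(C) ◇◇p → ◇p is the dual of axiom 4, which corresponds to transitivity. R is not transitive — not valid.
(D) □p → ◇p is axiom D; it is valid on a frame exactly when R is serial. R is serial, so valid.
(E) □p → p is axiom T, which corresponds to reflexivity. R is reflexive — valid.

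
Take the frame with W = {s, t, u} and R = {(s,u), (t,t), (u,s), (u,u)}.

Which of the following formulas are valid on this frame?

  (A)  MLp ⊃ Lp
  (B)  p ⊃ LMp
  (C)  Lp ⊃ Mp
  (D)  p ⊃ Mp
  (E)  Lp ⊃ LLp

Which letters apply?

R is not reflexive: not s R s.
R is symmetric: every R-edge is matched by its reverse.
R is not transitive: s R u and u R s but not s R s.
R is not euclidean: u R s and u R s but not s R s.
R is serial: every world has an R-successor.
(A) MLp ⊃ Lp (the dual of axiom 5) characterises the euclidean frames. R is not euclidean — not valid.
(B) p ⊃ LMp is axiom B, which corresponds to symmetry. R is symmetric — valid.
(C) Lp ⊃ Mp (axiom D) characterises the serial frames. R is serial — valid.
(D) p ⊃ Mp is the dual of axiom T; it is valid on a frame exactly when R is reflexive. R is not reflexive, so not valid.
(E) Lp ⊃ LLp is axiom 4; it is valid on a frame exactly when R is transitive. R is not transitive, so not valid.

B, C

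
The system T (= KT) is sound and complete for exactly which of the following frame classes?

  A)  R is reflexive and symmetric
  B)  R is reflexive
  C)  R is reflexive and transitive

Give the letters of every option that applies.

B

(A) this class determines B (= KTB), not T (= KT).
(B) T (= KT) is sound and complete for exactly this class.
(C) this class determines S4, not T (= KT).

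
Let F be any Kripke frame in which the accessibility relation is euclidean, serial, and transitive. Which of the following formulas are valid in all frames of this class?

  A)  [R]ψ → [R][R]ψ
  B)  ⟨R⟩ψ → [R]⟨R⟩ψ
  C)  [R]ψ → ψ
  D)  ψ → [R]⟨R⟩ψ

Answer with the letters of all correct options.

(A) [R]ψ → [R][R]ψ is axiom 4, which corresponds to transitivity. Every such R is transitive — valid.
(B) ⟨R⟩ψ → [R]⟨R⟩ψ is axiom 5; it is valid on a frame exactly when R is euclidean. Every such R is euclidean, so valid.
(C) [R]ψ → ψ is axiom T, which corresponds to reflexivity. Such an R need not be reflexive — not valid.
(D) ψ → [R]⟨R⟩ψ is axiom B, which corresponds to symmetry. Such an R need not be symmetric — not valid.

A, B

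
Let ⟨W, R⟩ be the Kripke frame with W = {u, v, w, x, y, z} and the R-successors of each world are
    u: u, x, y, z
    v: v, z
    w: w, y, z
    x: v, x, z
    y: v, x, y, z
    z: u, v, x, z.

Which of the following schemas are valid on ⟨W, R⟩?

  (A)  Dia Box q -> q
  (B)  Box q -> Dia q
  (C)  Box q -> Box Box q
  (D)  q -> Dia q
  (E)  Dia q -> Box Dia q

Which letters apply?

R is reflexive: each world relates to itself.
R is not symmetric: u R x but not x R u.
R is not transitive: u R x and x R v but not u R v.
R is not euclidean: u R x and u R u but not x R u.
R is serial: every world has an R-successor.
(A) the dual of axiom B: valid iff R is symmetric. R is not symmetric — not valid.
(B) Box q -> Dia q is axiom D, which corresponds to seriality. R is serial — valid.
(C) Box q -> Box Box q is axiom 4, which corresponds to transitivity. R is not transitive — not valid.
(D) q -> Dia q is the dual of axiom T; it is valid on a frame exactly when R is reflexive. R is reflexive, so valid.
(E) Dia q -> Box Dia q is axiom 5, which corresponds to the euclidean property. R is not euclidean — not valid.

B, D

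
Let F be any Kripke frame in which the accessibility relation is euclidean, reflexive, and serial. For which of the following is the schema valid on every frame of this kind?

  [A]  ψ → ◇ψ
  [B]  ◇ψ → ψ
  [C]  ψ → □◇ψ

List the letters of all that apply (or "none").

A relation that is euclidean, reflexive, and serial is also symmetric and transitive.
(A) the dual of axiom T: valid iff R is reflexive. Every such R is reflexive — valid.
(B) ◇ψ → ψ is the converse of T; it holds exactly when R ⊆ identity. Such an R need not be a subset of the identity — not valid.
(C) ψ → □◇ψ is axiom B; it is valid on a frame exactly when R is symmetric. Every such R is symmetric, so valid.

A, C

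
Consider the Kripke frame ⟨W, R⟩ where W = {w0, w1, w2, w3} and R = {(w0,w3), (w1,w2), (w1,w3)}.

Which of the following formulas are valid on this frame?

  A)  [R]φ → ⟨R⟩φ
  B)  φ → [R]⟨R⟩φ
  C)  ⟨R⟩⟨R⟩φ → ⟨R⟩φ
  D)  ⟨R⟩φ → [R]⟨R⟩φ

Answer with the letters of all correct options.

C

R is not symmetric: w0 R w3 but not w3 R w0.
R is transitive: R is closed under composition.
R is not euclidean: w1 R w2 and w1 R w3 but not w2 R w3.
R is not serial: w2 has no R-successor.
(A) [R]φ → ⟨R⟩φ is axiom D; it is valid on a frame exactly when R is serial. R is not serial, so not valid.
(B) axiom B: valid iff R is symmetric. R is not symmetric — not valid.
(C) ⟨R⟩⟨R⟩φ → ⟨R⟩φ is the dual of axiom 4, which corresponds to transitivity. R is transitive — valid.
(D) ⟨R⟩φ → [R]⟨R⟩φ is axiom 5; it is valid on a frame exactly when R is euclidean. R is not euclidean, so not valid.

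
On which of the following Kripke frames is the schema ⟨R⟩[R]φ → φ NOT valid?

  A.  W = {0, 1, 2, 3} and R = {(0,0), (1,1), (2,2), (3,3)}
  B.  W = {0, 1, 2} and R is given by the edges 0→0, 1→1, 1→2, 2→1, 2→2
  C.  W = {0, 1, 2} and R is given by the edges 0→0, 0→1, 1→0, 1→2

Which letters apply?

The schema ⟨R⟩[R]φ → φ is the dual of axiom B; it is valid on a frame iff R is symmetric.
(A) R is symmetric (every R-edge is matched by its reverse), so the schema is valid here.
(B) R is symmetric (every R-edge is matched by its reverse), so the schema is valid here.
(C) R is not symmetric (1 R 2 but not 2 R 1), so the schema fails here.

C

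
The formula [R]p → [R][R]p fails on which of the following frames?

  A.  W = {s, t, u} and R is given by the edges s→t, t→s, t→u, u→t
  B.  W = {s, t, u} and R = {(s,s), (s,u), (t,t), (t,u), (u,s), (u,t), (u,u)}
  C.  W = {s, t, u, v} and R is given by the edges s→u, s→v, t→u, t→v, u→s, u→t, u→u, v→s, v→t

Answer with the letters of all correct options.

A, B, C

The schema [R]p → [R][R]p is axiom 4; it is valid on a frame iff R is transitive.
(A) R is not transitive (s R t and t R s but not s R s), so the schema fails here.
(B) R is not transitive (s R u and u R t but not s R t), so the schema fails here.
(C) R is not transitive (s R u and u R s but not s R s), so the schema fails here.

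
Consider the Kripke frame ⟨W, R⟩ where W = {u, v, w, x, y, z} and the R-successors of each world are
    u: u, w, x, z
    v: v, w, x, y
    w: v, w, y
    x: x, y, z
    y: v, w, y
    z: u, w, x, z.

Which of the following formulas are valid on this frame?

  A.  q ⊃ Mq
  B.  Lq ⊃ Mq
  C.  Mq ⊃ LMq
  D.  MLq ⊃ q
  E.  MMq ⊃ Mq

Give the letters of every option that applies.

A, B

R is reflexive: each world relates to itself.
R is not symmetric: u R w but not w R u.
R is not transitive: u R w and w R v but not u R v.
R is not euclidean: u R w and u R u but not w R u.
R is serial: every world has an R-successor.
(A) q ⊃ Mq is the dual of axiom T; it is valid on a frame exactly when R is reflexive. R is reflexive, so valid.
(B) Lq ⊃ Mq is axiom D, which corresponds to seriality. R is serial — valid.
(C) Mq ⊃ LMq is axiom 5; it is valid on a frame exactly when R is euclidean. R is not euclidean, so not valid.
(D) MLq ⊃ q is the dual of axiom B, which corresponds to symmetry. R is not symmetric — not valid.
(E) MMq ⊃ Mq is the dual of axiom 4; it is valid on a frame exactly when R is transitive. R is not transitive, so not valid.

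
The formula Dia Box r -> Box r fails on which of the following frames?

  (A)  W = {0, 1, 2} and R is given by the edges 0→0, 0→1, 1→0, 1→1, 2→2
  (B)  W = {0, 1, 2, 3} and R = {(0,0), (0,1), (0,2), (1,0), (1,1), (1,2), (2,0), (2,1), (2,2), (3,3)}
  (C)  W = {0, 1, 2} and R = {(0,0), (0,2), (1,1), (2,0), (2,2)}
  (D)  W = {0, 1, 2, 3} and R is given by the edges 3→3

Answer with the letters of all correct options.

The schema Dia Box r -> Box r is the dual of axiom 5; it is valid on a frame iff R is euclidean.
(A) R is euclidean (any two R-successors of the same world are R-related), so the schema is valid here.
(B) R is euclidean (any two R-successors of the same world are R-related), so the schema is valid here.
(C) R is euclidean (any two R-successors of the same world are R-related), so the schema is valid here.
(D) R is euclidean (any two R-successors of the same world are R-related), so the schema is valid here.

none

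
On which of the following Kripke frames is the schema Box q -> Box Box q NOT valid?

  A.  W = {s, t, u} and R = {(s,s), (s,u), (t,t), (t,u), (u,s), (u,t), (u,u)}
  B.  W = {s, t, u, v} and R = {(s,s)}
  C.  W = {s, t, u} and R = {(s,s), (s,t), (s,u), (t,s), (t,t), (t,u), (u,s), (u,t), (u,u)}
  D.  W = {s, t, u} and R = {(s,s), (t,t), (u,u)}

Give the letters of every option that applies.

A

The schema Box q -> Box Box q is axiom 4; it is valid on a frame iff R is transitive.
(A) R is not transitive (s R u and u R t but not s R t), so the schema fails here.
(B) R is transitive (R is closed under composition), so the schema is valid here.
(C) R is transitive (R is closed under composition), so the schema is valid here.
(D) R is transitive (R is closed under composition), so the schema is valid here.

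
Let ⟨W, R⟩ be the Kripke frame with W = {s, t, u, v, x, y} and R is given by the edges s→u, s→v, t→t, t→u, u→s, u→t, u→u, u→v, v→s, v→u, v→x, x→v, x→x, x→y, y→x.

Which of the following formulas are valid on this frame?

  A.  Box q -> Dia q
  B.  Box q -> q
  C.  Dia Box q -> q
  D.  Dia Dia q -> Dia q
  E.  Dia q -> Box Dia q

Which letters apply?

A, C

R is not reflexive: not s R s.
R is symmetric: every R-edge is matched by its reverse.
R is not transitive: s R u and u R s but not s R s.
R is not euclidean: u R s and u R t but not s R t.
R is serial: every world has an R-successor.
(A) Box q -> Dia q is axiom D; it is valid on a frame exactly when R is serial. R is serial, so valid.
(B) Box q -> q is axiom T; it is valid on a frame exactly when R is reflexive. R is not reflexive, so not valid.
(C) the dual of axiom B: valid iff R is symmetric. R is symmetric — valid.
(D) Dia Dia q -> Dia q is the dual of axiom 4, which corresponds to transitivity. R is not transitive — not valid.
(E) Dia q -> Box Dia q (axiom 5) characterises the euclidean frames. R is not euclidean — not valid.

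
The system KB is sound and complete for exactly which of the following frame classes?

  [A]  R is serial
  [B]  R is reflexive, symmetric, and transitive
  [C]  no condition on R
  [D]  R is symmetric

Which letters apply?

D

(A) this class determines D, not KB.
(B) this class determines S5, not KB.
(C) this class determines K, not KB.
(D) KB is sound and complete for exactly this class.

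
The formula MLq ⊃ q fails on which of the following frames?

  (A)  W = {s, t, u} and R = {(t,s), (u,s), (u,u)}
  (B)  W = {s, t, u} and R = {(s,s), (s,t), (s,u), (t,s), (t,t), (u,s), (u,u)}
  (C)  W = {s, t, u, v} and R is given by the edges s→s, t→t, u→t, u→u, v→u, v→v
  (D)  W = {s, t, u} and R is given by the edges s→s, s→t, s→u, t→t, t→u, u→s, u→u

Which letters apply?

A, C, D

The schema MLq ⊃ q is the dual of axiom B; it is valid on a frame iff R is symmetric.
(A) R is not symmetric (t R s but not s R t), so the schema fails here.
(B) R is symmetric (every R-edge is matched by its reverse), so the schema is valid here.
(C) R is not symmetric (u R t but not t R u), so the schema fails here.
(D) R is not symmetric (s R t but not t R s), so the schema fails here.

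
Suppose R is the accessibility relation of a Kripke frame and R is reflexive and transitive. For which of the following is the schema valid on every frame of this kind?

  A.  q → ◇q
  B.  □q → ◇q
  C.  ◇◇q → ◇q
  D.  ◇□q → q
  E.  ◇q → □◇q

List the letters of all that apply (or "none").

A, B, C

Reflexive relations are serial.
(A) q → ◇q is the dual of axiom T, which corresponds to reflexivity. Every such R is reflexive — valid.
(B) □q → ◇q is axiom D; it is valid on a frame exactly when R is serial. Every such R is serial, so valid.
(C) the dual of axiom 4: valid iff R is transitive. Every such R is transitive — valid.
(D) the dual of axiom B: valid iff R is symmetric. Such an R need not be symmetric — not valid.
(E) ◇q → □◇q is axiom 5, which corresponds to the euclidean property. Such an R need not be euclidean — not valid.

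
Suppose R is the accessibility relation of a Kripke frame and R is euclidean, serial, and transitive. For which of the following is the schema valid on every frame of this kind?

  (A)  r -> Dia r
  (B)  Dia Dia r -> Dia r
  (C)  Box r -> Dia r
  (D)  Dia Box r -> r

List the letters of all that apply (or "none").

B, C

(A) the dual of axiom T: valid iff R is reflexive. Such an R need not be reflexive — not valid.
(B) the dual of axiom 4: valid iff R is transitive. Every such R is transitive — valid.
(C) axiom D: valid iff R is serial. Every such R is serial — valid.
(D) Dia Box r -> r is the dual of axiom B; it is valid on a frame exactly when R is symmetric. Such an R need not be symmetric, so not valid.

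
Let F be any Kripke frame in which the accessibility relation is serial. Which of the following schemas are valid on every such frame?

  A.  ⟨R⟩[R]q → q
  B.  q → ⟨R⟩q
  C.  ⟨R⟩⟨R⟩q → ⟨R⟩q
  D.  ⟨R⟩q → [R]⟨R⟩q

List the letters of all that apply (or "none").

none

(A) the dual of axiom B: valid iff R is symmetric. Such an R need not be symmetric — not valid.
(B) q → ⟨R⟩q is the dual of axiom T, which corresponds to reflexivity. Such an R need not be reflexive — not valid.
(C) ⟨R⟩⟨R⟩q → ⟨R⟩q is the dual of axiom 4, which corresponds to transitivity. Such an R need not be transitive — not valid.
(D) ⟨R⟩q → [R]⟨R⟩q (axiom 5) characterises the euclidean frames. Such an R need not be euclidean — not valid.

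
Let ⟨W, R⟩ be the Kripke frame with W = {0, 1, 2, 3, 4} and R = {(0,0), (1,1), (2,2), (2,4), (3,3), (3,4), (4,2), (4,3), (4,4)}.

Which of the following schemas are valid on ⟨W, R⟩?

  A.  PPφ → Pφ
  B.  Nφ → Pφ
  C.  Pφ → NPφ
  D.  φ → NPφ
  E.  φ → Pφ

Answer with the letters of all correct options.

B, D, E

R is reflexive: each world relates to itself.
R is symmetric: every R-edge is matched by its reverse.
R is not transitive: 2 R 4 and 4 R 3 but not 2 R 3.
R is not euclidean: 4 R 2 and 4 R 3 but not 2 R 3.
R is serial: every world has an R-successor.
(A) the dual of axiom 4: valid iff R is transitive. R is not transitive — not valid.
(B) Nφ → Pφ is axiom D; it is valid on a frame exactly when R is serial. R is serial, so valid.
(C) Pφ → NPφ (axiom 5) characterises the euclidean frames. R is not euclidean — not valid.
(D) φ → NPφ is axiom B; it is valid on a frame exactly when R is symmetric. R is symmetric, so valid.
(E) φ → Pφ is the dual of axiom T, which corresponds to reflexivity. R is reflexive — valid.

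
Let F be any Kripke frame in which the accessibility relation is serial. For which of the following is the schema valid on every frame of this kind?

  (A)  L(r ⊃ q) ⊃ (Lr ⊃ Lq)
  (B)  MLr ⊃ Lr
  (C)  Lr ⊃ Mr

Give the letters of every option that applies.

A, C

(A) L(r ⊃ q) ⊃ (Lr ⊃ Lq) is the K axiom; it holds on all frames — valid.
(B) the dual of axiom 5: valid iff R is euclidean. Such an R need not be euclidean — not valid.
(C) Lr ⊃ Mr is axiom D, which corresponds to seriality. Every such R is serial — valid.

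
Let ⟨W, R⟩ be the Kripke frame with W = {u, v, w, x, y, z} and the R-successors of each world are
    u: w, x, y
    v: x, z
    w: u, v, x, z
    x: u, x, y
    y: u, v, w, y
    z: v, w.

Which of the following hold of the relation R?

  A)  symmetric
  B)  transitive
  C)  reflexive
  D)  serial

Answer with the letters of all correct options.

D

(A) not symmetric: v R x but not x R v.
(B) not transitive: u R w and w R u but not u R u.
(C) not reflexive: not u R u.
(D) serial: every world has an R-successor.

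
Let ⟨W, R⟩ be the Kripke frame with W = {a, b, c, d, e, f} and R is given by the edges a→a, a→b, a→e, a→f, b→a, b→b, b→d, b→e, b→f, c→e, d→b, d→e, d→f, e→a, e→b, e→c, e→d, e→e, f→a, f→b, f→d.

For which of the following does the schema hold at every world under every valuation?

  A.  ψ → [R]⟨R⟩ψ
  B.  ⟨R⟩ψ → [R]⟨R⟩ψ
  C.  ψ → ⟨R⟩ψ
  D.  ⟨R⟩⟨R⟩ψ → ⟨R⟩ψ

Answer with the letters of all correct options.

A

R is not reflexive: not c R c.
R is symmetric: every R-edge is matched by its reverse.
R is not transitive: a R b and b R d but not a R d.
R is not euclidean: a R e and a R f but not e R f.
(A) ψ → [R]⟨R⟩ψ (axiom B) characterises the symmetric frames. R is symmetric — valid.
(B) ⟨R⟩ψ → [R]⟨R⟩ψ (axiom 5) characterises the euclidean frames. R is not euclidean — not valid.
(C) ψ → ⟨R⟩ψ (the dual of axiom T) characterises the reflexive frames. R is not reflexive — not valid.
(D) ⟨R⟩⟨R⟩ψ → ⟨R⟩ψ is the dual of axiom 4, which corresponds to transitivity. R is not transitive — not valid.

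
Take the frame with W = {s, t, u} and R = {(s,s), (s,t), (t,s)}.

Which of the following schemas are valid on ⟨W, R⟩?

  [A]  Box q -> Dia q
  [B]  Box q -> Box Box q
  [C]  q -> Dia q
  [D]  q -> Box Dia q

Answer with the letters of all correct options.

D

R is not reflexive: not t R t.
R is symmetric: every R-edge is matched by its reverse.
R is not transitive: t R s and s R t but not t R t.
R is not serial: u has no R-successor.
(A) Box q -> Dia q (axiom D) characterises the serial frames. R is not serial — not valid.
(B) Box q -> Box Box q is axiom 4, which corresponds to transitivity. R is not transitive — not valid.
(C) q -> Dia q is the dual of axiom T, which corresponds to reflexivity. R is not reflexive — not valid.
(D) q -> Box Dia q is axiom B; it is valid on a frame exactly when R is symmetric. R is symmetric, so valid.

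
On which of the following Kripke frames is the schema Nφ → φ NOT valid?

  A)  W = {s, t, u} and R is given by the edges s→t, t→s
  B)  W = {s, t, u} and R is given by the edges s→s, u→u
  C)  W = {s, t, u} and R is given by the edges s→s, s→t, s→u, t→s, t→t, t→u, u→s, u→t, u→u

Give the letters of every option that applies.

The schema Nφ → φ is axiom T; it is valid on a frame iff R is reflexive.
(A) R is not reflexive (not s R s), so the schema fails here.
(B) R is not reflexive (not t R t), so the schema fails here.
(C) R is reflexive (each world relates to itself), so the schema is valid here.

A, B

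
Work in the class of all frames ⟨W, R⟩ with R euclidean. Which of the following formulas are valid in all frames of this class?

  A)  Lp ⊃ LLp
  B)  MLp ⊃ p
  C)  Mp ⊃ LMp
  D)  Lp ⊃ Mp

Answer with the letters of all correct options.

C

(A) Lp ⊃ LLp is axiom 4, which corresponds to transitivity. Such an R need not be transitive — not valid.
(B) MLp ⊃ p is the dual of axiom B; it is valid on a frame exactly when R is symmetric. Such an R need not be symmetric, so not valid.
(C) Mp ⊃ LMp (axiom 5) characterises the euclidean frames. Every such R is euclidean — valid.
(D) Lp ⊃ Mp is axiom D, which corresponds to seriality. Such an R need not be serial — not valid.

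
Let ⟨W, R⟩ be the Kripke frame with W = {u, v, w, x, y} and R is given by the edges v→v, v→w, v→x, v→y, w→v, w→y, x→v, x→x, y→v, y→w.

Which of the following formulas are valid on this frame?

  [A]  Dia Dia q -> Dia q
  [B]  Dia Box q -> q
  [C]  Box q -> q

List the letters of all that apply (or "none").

R is not reflexive: not u R u.
R is symmetric: every R-edge is matched by its reverse.
R is not transitive: w R v and v R w but not w R w.
(A) the dual of axiom 4: valid iff R is transitive. R is not transitive — not valid.
(B) the dual of axiom B: valid iff R is symmetric. R is symmetric — valid.
(C) Box q -> q is axiom T; it is valid on a frame exactly when R is reflexive. R is not reflexive, so not valid.

B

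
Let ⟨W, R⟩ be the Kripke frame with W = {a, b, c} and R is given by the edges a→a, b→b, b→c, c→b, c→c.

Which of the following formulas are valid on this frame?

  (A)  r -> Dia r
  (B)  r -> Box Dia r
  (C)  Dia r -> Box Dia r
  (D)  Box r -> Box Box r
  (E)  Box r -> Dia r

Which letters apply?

R is reflexive: each world relates to itself.
R is symmetric: every R-edge is matched by its reverse.
R is transitive: R is closed under composition.
R is euclidean: any two R-successors of the same world are R-related.
R is serial: every world has an R-successor.
(A) the dual of axiom T: valid iff R is reflexive. R is reflexive — valid.
(B) r -> Box Dia r is axiom B; it is valid on a frame exactly when R is symmetric. R is symmetric, so valid.
(C) axiom 5: valid iff R is euclidean. R is euclidean — valid.
(D) axiom 4: valid iff R is transitive. R is transitive — valid.
(E) axiom D: valid iff R is serial. R is serial — valid.

A, B, C, D, E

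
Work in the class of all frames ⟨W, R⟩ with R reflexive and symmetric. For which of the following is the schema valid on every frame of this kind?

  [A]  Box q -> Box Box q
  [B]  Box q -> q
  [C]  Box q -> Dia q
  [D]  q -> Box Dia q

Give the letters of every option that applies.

Reflexive relations are serial.
(A) Box q -> Box Box q is axiom 4, which corresponds to transitivity. Such an R need not be transitive — not valid.
(B) Box q -> q is axiom T, which corresponds to reflexivity. Every such R is reflexive — valid.
(C) Box q -> Dia q (axiom D) characterises the serial frames. Every such R is serial — valid.
(D) q -> Box Dia q is axiom B; it is valid on a frame exactly when R is symmetric. Every such R is symmetric, so valid.

B, C, D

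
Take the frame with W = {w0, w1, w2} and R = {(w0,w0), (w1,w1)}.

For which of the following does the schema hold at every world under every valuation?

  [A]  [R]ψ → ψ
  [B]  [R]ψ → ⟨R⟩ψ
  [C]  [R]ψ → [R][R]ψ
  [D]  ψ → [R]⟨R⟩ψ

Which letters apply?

R is not reflexive: not w2 R w2.
R is symmetric: every R-edge is matched by its reverse.
R is transitive: R is closed under composition.
R is not serial: w2 has no R-successor.
(A) [R]ψ → ψ is axiom T, which corresponds to reflexivity. R is not reflexive — not valid.
(B) axiom D: valid iff R is serial. R is not serial — not valid.
(C) [R]ψ → [R][R]ψ is axiom 4, which corresponds to transitivity. R is transitive — valid.
(D) axiom B: valid iff R is symmetric. R is symmetric — valid.

C, D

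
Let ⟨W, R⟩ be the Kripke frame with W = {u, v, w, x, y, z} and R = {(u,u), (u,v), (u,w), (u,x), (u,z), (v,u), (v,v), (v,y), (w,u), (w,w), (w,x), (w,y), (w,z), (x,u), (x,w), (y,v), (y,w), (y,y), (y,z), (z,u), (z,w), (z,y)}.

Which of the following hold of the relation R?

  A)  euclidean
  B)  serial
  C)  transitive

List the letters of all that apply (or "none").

(A) not euclidean: u R v and u R w but not v R w.
(B) serial: every world has an R-successor.
(C) not transitive: u R v and v R y but not u R y.

B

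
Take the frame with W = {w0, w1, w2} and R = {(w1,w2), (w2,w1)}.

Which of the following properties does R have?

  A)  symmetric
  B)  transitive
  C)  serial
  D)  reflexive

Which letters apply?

(A) symmetric: every R-edge is matched by its reverse.
(B) not transitive: w1 R w2 and w2 R w1 but not w1 R w1.
(C) not serial: w0 has no R-successor.
(D) not reflexive: not w0 R w0.

A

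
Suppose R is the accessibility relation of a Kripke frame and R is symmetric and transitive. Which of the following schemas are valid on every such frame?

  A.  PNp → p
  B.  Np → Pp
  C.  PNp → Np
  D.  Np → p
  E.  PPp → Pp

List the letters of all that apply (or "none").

A, C, E

A symmetric transitive relation is euclidean (uRv and uRw give vRu by symmetry, then vRw by transitivity).
(A) the dual of axiom B: valid iff R is symmetric. Every such R is symmetric — valid.
(B) axiom D: valid iff R is serial. Such an R need not be serial — not valid.
(C) PNp → Np is the dual of axiom 5; it is valid on a frame exactly when R is euclidean. Every such R is euclidean, so valid.
(D) Np → p is axiom T, which corresponds to reflexivity. Such an R need not be reflexive — not valid.
(E) PPp → Pp (the dual of axiom 4) characterises the transitive frames. Every such R is transitive — valid.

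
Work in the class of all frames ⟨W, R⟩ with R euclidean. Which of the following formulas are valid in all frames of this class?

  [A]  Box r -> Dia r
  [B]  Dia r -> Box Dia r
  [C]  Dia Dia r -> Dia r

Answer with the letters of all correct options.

(A) axiom D: valid iff R is serial. Such an R need not be serial — not valid.
(B) Dia r -> Box Dia r is axiom 5, which corresponds to the euclidean property. Every such R is euclidean — valid.
(C) Dia Dia r -> Dia r is the dual of axiom 4; it is valid on a frame exactly when R is transitive. Such an R need not be transitive, so not valid.

B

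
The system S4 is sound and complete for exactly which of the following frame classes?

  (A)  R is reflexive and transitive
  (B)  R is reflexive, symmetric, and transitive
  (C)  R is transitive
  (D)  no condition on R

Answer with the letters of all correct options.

A

(A) S4 is sound and complete for exactly this class.
(B) this class determines S5, not S4.
(C) this class determines K4, not S4.
(D) this class determines K, not S4.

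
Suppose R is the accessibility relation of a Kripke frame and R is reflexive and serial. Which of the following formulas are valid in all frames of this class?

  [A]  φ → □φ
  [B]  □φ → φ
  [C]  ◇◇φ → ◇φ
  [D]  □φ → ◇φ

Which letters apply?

(A) φ → □φ is valid only on frames where every R-edge is a self-loop. Such an R need not be a subset of the identity — not valid.
(B) □φ → φ is axiom T; it is valid on a frame exactly when R is reflexive. Every such R is reflexive, so valid.
(C) the dual of axiom 4: valid iff R is transitive. Such an R need not be transitive — not valid.
(D) axiom D: valid iff R is serial. Every such R is serial — valid.

B, D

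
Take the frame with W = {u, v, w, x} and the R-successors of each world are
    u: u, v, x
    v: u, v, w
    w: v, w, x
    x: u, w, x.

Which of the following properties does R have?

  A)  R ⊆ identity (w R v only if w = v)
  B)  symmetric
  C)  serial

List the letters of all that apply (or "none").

(A) not ⊆ identity: u R v with u ≠ v.
(B) symmetric: every R-edge is matched by its reverse.
(C) serial: every world has an R-successor.

B, C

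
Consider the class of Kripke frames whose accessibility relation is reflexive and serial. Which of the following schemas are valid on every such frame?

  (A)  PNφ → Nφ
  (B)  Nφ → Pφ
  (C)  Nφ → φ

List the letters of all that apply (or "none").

B, C

(A) PNφ → Nφ (the dual of axiom 5) characterises the euclidean frames. Such an R need not be euclidean — not valid.
(B) Nφ → Pφ is axiom D; it is valid on a frame exactly when R is serial. Every such R is serial, so valid.
(C) Nφ → φ is axiom T, which corresponds to reflexivity. Every such R is reflexive — valid.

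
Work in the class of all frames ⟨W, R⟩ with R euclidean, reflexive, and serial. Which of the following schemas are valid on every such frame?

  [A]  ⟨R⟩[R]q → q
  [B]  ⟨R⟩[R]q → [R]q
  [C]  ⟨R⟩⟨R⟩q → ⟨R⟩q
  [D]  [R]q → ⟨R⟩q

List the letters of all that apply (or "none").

A relation that is euclidean, reflexive, and serial is also symmetric and transitive.
(A) ⟨R⟩[R]q → q is the dual of axiom B, which corresponds to symmetry. Every such R is symmetric — valid.
(B) ⟨R⟩[R]q → [R]q is the dual of axiom 5, which corresponds to the euclidean property. Every such R is euclidean — valid.
(C) the dual of axiom 4: valid iff R is transitive. Every such R is transitive — valid.
(D) axiom D: valid iff R is serial. Every such R is serial — valid.

A, B, C, D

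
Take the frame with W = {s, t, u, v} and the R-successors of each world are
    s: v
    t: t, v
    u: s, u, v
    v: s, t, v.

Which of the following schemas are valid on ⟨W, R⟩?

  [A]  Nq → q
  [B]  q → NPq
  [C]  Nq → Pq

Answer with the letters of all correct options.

C

R is not reflexive: not s R s.
R is not symmetric: u R s but not s R u.
R is serial: every world has an R-successor.
(A) axiom T: valid iff R is reflexive. R is not reflexive — not valid.
(B) q → NPq is axiom B, which corresponds to symmetry. R is not symmetric — not valid.
(C) Nq → Pq (axiom D) characterises the serial frames. R is serial — valid.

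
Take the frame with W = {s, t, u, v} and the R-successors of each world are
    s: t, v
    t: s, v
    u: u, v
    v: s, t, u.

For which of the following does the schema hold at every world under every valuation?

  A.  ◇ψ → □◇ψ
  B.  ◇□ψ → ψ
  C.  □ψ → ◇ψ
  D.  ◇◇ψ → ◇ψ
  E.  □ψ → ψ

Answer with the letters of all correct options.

R is not reflexive: not s R s.
R is symmetric: every R-edge is matched by its reverse.
R is not transitive: s R t and t R s but not s R s.
R is not euclidean: v R s and v R u but not s R u.
R is serial: every world has an R-successor.
(A) ◇ψ → □◇ψ (axiom 5) characterises the euclidean frames. R is not euclidean — not valid.
(B) the dual of axiom B: valid iff R is symmetric. R is symmetric — valid.
(C) □ψ → ◇ψ is axiom D; it is valid on a frame exactly when R is serial. R is serial, so valid.
(D) the dual of axiom 4: valid iff R is transitive. R is not transitive — not valid.
(E) □ψ → ψ is axiom T, which corresponds to reflexivity. R is not reflexive — not valid.

B, C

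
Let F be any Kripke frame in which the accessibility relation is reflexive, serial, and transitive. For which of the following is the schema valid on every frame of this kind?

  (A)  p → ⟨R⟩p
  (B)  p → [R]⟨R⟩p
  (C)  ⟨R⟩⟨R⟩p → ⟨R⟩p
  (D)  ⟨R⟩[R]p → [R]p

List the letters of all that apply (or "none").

(A) p → ⟨R⟩p (the dual of axiom T) characterises the reflexive frames. Every such R is reflexive — valid.
(B) p → [R]⟨R⟩p is axiom B, which corresponds to symmetry. Such an R need not be symmetric — not valid.
(C) ⟨R⟩⟨R⟩p → ⟨R⟩p (the dual of axiom 4) characterises the transitive frames. Every such R is transitive — valid.
(D) ⟨R⟩[R]p → [R]p (the dual of axiom 5) characterises the euclidean frames. Such an R need not be euclidean — not valid.

A, C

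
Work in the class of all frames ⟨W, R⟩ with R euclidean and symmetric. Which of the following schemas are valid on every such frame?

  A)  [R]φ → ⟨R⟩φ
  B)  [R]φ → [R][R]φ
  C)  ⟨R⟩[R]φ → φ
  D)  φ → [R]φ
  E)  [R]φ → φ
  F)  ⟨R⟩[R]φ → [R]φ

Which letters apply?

A symmetric euclidean relation is transitive (uRv and vRw give vRu by symmetry, then uRw by the euclidean condition, applied at v).
(A) axiom D: valid iff R is serial. Such an R need not be serial — not valid.
(B) axiom 4: valid iff R is transitive. Every such R is transitive — valid.
(C) ⟨R⟩[R]φ → φ is the dual of axiom B, which corresponds to symmetry. Every such R is symmetric — valid.
(D) φ → [R]φ is equivalent to ◇p→p; it holds exactly when R ⊆ identity. Such an R need not be a subset of the identity — not valid.
(E) [R]φ → φ is axiom T; it is valid on a frame exactly when R is reflexive. Such an R need not be reflexive, so not valid.
(F) the dual of axiom 5: valid iff R is euclidean. Every such R is euclidean — valid.

B, C, F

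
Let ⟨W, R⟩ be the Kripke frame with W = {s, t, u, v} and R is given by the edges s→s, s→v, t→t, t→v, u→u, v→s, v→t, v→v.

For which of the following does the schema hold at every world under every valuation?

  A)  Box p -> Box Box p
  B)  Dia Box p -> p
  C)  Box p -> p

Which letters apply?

B, C

R is reflexive: each world relates to itself.
R is symmetric: every R-edge is matched by its reverse.
R is not transitive: s R v and v R t but not s R t.
(A) Box p -> Box Box p (axiom 4) characterises the transitive frames. R is not transitive — not valid.
(B) Dia Box p -> p is the dual of axiom B, which corresponds to symmetry. R is symmetric — valid.
(C) Box p -> p is axiom T; it is valid on a frame exactly when R is reflexive. R is reflexive, so valid.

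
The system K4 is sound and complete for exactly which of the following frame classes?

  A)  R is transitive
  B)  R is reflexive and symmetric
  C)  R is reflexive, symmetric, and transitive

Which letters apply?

(A) K4 is sound and complete for exactly this class.
(B) this class determines B (= KTB), not K4.
(C) this class determines S5, not K4.

A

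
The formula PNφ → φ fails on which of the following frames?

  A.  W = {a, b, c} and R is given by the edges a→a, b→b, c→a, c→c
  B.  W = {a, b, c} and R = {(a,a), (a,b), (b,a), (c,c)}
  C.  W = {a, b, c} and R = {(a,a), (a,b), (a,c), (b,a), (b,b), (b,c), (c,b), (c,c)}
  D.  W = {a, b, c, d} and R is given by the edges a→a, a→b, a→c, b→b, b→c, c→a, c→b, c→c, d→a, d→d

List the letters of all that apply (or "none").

The schema PNφ → φ is the dual of axiom B; it is valid on a frame iff R is symmetric.
(A) R is not symmetric (c R a but not a R c), so the schema fails here.
(B) R is symmetric (every R-edge is matched by its reverse), so the schema is valid here.
(C) R is not symmetric (a R c but not c R a), so the schema fails here.
(D) R is not symmetric (a R b but not b R a), so the schema fails here.

A, C, D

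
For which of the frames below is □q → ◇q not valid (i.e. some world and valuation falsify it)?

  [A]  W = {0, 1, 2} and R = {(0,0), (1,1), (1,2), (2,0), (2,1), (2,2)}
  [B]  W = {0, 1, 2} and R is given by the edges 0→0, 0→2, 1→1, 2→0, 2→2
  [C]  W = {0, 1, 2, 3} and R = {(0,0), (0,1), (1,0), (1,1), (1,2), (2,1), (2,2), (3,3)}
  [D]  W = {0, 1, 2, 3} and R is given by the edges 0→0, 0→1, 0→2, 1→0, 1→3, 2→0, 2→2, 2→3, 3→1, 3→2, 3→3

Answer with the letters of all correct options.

none

The schema □q → ◇q is axiom D; it is valid on a frame iff R is serial.
(A) R is serial (every world has an R-successor), so the schema is valid here.
(B) R is serial (every world has an R-successor), so the schema is valid here.
(C) R is serial (every world has an R-successor), so the schema is valid here.
(D) R is serial (every world has an R-successor), so the schema is valid here.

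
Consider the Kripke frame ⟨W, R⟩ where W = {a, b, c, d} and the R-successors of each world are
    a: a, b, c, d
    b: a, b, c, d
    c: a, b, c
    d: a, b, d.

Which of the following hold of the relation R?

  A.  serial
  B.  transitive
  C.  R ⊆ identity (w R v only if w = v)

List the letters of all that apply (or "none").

(A) serial: every world has an R-successor.
(B) not transitive: c R a and a R d but not c R d.
(C) not ⊆ identity: a R b with a ≠ b.

A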